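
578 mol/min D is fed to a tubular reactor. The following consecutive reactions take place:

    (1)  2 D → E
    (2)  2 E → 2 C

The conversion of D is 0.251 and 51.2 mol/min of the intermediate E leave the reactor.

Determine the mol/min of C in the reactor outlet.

21.3 mol/min

Conversion of D: D consumed = 2ξ₁ = 0.251 × 578 → ξ₁ = 72.54 mol/min.
E balance: n_E = 0 + 1ξ₁ − 2ξ₂ = 51.2 → ξ₂ = (1·72.54 − 51.2)/2 = 10.67 mol/min.
Outlet amounts (n = n₀ + Σ ν·ξ):
  D: 578 − 2(72.54) = 432.9
  E: 0 + 1(72.54) − 2(10.67) = 51.2
  C: 0 + 2(10.67) = 21.34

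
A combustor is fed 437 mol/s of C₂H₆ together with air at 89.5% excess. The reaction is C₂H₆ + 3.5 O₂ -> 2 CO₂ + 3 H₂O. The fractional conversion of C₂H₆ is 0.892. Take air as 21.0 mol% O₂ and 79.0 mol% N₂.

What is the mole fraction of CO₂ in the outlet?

0.054

Stoichiometric O₂ = 3.5 × 437 = 1530 mol/s; O₂ fed = 1530 × 1.895 = 2898 mol/s.
N₂ fed = 2898 × 79/21 = 10900 mol/s.
Fuel reacted = 0.892 × 437 → ξ = 389.8 mol/s.
Outlet (n = n₀ + ν ξ):
  C₂H₆: 437 − 1(389.8) = 47.2
  O₂: 2898 − 3.5(389.8) = 1534
  N₂: 10900 (inert)
  CO₂: 0 + 2(389.8) = 779.6
  H₂O: 0 + 3(389.8) = 1169
Total out = 14430 mol/s; y_CO₂ = 779.6 / 14430 = 0.05401.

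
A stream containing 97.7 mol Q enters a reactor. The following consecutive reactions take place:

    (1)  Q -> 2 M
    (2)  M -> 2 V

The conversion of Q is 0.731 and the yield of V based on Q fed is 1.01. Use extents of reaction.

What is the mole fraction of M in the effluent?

Conversion of Q: Q consumed = 1ξ₁ = 0.731 × 97.7 → ξ₁ = 71.42 mol.
Yield of V: 2ξ₂ / 97.7 = 1.01 → ξ₂ = 49.34 mol.
Outlet amounts (n = n₀ + Σ ν·ξ):
  Q: 97.7 − 1(71.42) = 26.28
  M: 0 + 2(71.42) − 1(49.34) = 93.5
  V: 0 + 2(49.34) = 98.68
Total out = 218.5 mol; y_M = 93.5 / 218.5 = 0.428.

0.428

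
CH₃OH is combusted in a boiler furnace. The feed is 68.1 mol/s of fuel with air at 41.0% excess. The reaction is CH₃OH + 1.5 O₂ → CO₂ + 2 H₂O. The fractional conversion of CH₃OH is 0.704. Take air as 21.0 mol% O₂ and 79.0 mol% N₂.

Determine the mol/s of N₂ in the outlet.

542 mol/s

Stoichiometric O₂ = 1.5 × 68.1 = 102.1 mol/s; O₂ fed = 102.1 × 1.410 = 144 mol/s.
N₂ fed = 144 × 79/21 = 541.8 mol/s.
Fuel reacted = 0.704 × 68.1 → ξ = 47.94 mol/s.
Outlet (n = n₀ + ν ξ):
  CH₃OH: 68.1 − 1(47.94) = 20.16
  O₂: 144 − 1.5(47.94) = 72.12
  N₂: 541.8 (inert)
  CO₂: 0 + 1(47.94) = 47.94
  H₂O: 0 + 2(47.94) = 95.88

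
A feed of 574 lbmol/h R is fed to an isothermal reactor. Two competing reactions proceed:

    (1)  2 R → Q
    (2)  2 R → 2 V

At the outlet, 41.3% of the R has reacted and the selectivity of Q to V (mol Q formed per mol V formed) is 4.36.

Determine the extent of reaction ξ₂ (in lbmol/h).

Conversion of R: R consumed = 0.413 × 574 = 237.1 lbmol/h = 2ξ₁ + 2ξ₂.
Selectivity: 1ξ₁ / (2ξ₂) = 4.36 → ξ₁ = 8.72 ξ₂.
Substitute: (2·8.72 + 2) ξ₂ = 237.1 → ξ₂ = 12.19 lbmol/h, ξ₁ = 106.3 lbmol/h.
Outlet amounts (n = n₀ + Σ ν·ξ):
  R: 574 − 2(106.3) − 2(12.19) = 336.9
  Q: 0 + 1(106.3) = 106.3
  V: 0 + 2(12.19) = 24.39

ξ₂ = 12.2 lbmol/h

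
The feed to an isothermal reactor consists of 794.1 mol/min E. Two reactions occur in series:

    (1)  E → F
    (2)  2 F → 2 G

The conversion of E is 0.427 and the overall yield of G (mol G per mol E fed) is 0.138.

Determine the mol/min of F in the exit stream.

Conversion of E: E consumed = 1ξ₁ = 0.427 × 794.1 → ξ₁ = 339.1 mol/min.
Yield of G: 2ξ₂ / 794.1 = 0.138 → ξ₂ = 54.79 mol/min.
Outlet amounts (n = n₀ + Σ ν·ξ):
  E: 794.1 − 1(339.1) = 455
  F: 0 + 1(339.1) − 2(54.79) = 229.5
  G: 0 + 2(54.79) = 109.6

229 mol/min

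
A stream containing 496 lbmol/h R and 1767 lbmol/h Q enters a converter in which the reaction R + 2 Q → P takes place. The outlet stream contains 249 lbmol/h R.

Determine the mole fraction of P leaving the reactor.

For R: n = n₀ − 1ξ → 249 = 496 − 1ξ, giving ξ = 247 lbmol/h.
Outlet amounts (n = n₀ + ν ξ):
  R: 496 − 1(247) = 249
  Q: 1767 − 2(247) = 1273
  P: 0 + 1(247) = 247
Total out = 1769 lbmol/h; y_P = 247 / 1769 = 0.1396.

0.14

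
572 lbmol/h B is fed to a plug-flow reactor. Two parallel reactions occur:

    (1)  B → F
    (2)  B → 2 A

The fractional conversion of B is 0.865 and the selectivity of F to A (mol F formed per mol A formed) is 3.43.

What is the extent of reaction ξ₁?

Conversion of B: B consumed = 0.865 × 572 = 494.8 lbmol/h = 1ξ₁ + 1ξ₂.
Selectivity: 1ξ₁ / (2ξ₂) = 3.43 → ξ₁ = 6.86 ξ₂.
Substitute: (1·6.86 + 1) ξ₂ = 494.8 → ξ₂ = 62.95 lbmol/h, ξ₁ = 431.8 lbmol/h.
Outlet amounts (n = n₀ + Σ ν·ξ):
  B: 572 − 1(431.8) − 1(62.95) = 77.22
  F: 0 + 1(431.8) = 431.8
  A: 0 + 2(62.95) = 125.9

ξ₁ = 432 lbmol/h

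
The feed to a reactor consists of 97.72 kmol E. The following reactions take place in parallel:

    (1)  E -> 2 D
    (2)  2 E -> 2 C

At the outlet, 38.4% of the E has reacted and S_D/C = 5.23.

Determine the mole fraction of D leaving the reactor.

Conversion of E: E consumed = 0.384 × 97.72 = 37.52 kmol = 1ξ₁ + 2ξ₂.
Selectivity: 2ξ₁ / (2ξ₂) = 5.23 → ξ₁ = 5.23 ξ₂.
Substitute: (1·5.23 + 2) ξ₂ = 37.52 → ξ₂ = 5.19 kmol, ξ₁ = 27.14 kmol.
Outlet amounts (n = n₀ + Σ ν·ξ):
  E: 97.72 − 1(27.14) − 2(5.19) = 60.2
  D: 0 + 2(27.14) = 54.29
  C: 0 + 2(5.19) = 10.38
Total out = 124.9 kmol; y_D = 54.29 / 124.9 = 0.4348.

0.435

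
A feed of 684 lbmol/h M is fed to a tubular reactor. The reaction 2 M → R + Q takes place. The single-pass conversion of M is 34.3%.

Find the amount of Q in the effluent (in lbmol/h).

117 lbmol/h

M reacted = 0.343 × 684 = 234.6 lbmol/h; ν_M = −2, so ξ = 234.6/2 = 117.3 lbmol/h.
Outlet amounts (n = n₀ + ν ξ):
  M: 684 − 2(117.3) = 449.4
  R: 0 + 1(117.3) = 117.3
  Q: 0 + 1(117.3) = 117.3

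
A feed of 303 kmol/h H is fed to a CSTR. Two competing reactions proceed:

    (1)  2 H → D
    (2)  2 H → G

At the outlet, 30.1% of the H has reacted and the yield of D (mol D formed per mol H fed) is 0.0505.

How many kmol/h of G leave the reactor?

Yield of D: 1ξ₁ / 303 = 0.0505 → ξ₁ = 15.3 kmol/h.
Conversion of H: 2ξ₁ + 2ξ₂ = 0.301 × 303 = 91.2 → ξ₂ = 30.3 kmol/h.
Outlet amounts (n = n₀ + Σ ν·ξ):
  H: 303 − 2(15.3) − 2(30.3) = 211.8
  D: 0 + 1(15.3) = 15.3
  G: 0 + 1(30.3) = 30.3

30.3 kmol/h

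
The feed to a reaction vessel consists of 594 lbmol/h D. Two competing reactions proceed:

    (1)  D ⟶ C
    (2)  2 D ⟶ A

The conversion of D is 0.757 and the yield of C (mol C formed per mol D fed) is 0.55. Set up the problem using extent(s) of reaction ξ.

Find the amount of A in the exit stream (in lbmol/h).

61.5 lbmol/h

Yield of C: 1ξ₁ / 594 = 0.55 → ξ₁ = 326.7 lbmol/h.
Conversion of D: 1ξ₁ + 2ξ₂ = 0.757 × 594 = 449.7 → ξ₂ = 61.48 lbmol/h.
Outlet amounts (n = n₀ + Σ ν·ξ):
  D: 594 − 1(326.7) − 2(61.48) = 144.3
  C: 0 + 1(326.7) = 326.7
  A: 0 + 1(61.48) = 61.48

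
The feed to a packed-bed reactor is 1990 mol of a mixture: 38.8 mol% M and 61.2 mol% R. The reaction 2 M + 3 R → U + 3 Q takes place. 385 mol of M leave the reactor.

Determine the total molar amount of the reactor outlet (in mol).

For M: n = n₀ − 2ξ → 385 = 772.1 − 2ξ, giving ξ = 193.6 mol.
Outlet amounts (n = n₀ + ν ξ):
  M: 772.1 − 2(193.6) = 385
  R: 1218 − 3(193.6) = 637.2
  U: 0 + 1(193.6) = 193.6
  Q: 0 + 3(193.6) = 580.7
Total out = 385 + 637.2 + 193.6 + 580.7 = 1796 mol.

1800 mol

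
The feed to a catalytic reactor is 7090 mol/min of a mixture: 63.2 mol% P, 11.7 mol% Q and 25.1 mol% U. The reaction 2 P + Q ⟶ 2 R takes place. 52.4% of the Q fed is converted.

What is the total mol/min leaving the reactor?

Q reacted = 0.524 × 829.5 = 434.7 mol/min; ν_Q = −1, so ξ = 434.7/1 = 434.7 mol/min.
Outlet amounts (n = n₀ + ν ξ):
  P: 4481 − 2(434.7) = 3612
  Q: 829.5 − 1(434.7) = 394.9
  R: 0 + 2(434.7) = 869.3
  U: 1780 (inert)
Total out = 3612 + 394.9 + 869.3 + 1780 = 6655 mol/min.

6660 mol/min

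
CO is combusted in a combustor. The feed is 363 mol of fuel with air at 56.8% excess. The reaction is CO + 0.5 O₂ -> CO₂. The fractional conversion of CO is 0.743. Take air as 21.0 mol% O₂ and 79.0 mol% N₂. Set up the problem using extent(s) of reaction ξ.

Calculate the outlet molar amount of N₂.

Stoichiometric O₂ = 0.5 × 363 = 181.5 mol; O₂ fed = 181.5 × 1.568 = 284.6 mol.
N₂ fed = 284.6 × 79/21 = 1071 mol.
Fuel reacted = 0.743 × 363 → ξ = 269.7 mol.
Outlet (n = n₀ + ν ξ):
  CO: 363 − 1(269.7) = 93.29
  O₂: 284.6 − 0.5(269.7) = 149.7
  N₂: 1071 (inert)
  CO₂: 0 + 1(269.7) = 269.7

1070 mol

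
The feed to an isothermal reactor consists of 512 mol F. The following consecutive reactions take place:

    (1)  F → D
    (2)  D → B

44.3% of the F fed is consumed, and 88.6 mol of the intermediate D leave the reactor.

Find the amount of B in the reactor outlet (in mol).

Conversion of F: F consumed = 1ξ₁ = 0.443 × 512 → ξ₁ = 226.8 mol.
D balance: n_D = 0 + 1ξ₁ − 1ξ₂ = 88.6 → ξ₂ = (1·226.8 − 88.6)/1 = 138.2 mol.
Outlet amounts (n = n₀ + Σ ν·ξ):
  F: 512 − 1(226.8) = 285.2
  D: 0 + 1(226.8) − 1(138.2) = 88.6
  B: 0 + 1(138.2) = 138.2

138 mol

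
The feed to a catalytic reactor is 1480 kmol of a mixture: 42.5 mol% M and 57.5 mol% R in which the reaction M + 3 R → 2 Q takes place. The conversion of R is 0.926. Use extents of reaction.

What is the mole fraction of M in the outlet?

R reacted = 0.926 × 851 = 788 kmol; ν_R = −3, so ξ = 788/3 = 262.7 kmol.
Outlet amounts (n = n₀ + ν ξ):
  M: 629 − 1(262.7) = 366.3
  R: 851 − 3(262.7) = 62.97
  Q: 0 + 2(262.7) = 525.4
Total out = 954.6 kmol; y_M = 366.3 / 954.6 = 0.3837.

0.384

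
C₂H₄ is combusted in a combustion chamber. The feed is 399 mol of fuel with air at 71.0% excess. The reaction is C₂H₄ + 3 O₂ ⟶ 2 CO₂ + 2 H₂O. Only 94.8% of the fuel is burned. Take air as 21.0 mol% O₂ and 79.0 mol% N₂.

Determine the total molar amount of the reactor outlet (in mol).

10100 mol

Stoichiometric O₂ = 3 × 399 = 1197 mol; O₂ fed = 1197 × 1.710 = 2047 mol.
N₂ fed = 2047 × 79/21 = 7700 mol.
Fuel reacted = 0.948 × 399 → ξ = 378.3 mol.
Outlet (n = n₀ + ν ξ):
  C₂H₄: 399 − 1(378.3) = 20.75
  O₂: 2047 − 3(378.3) = 912.1
  N₂: 7700 (inert)
  CO₂: 0 + 2(378.3) = 756.5
  H₂O: 0 + 2(378.3) = 756.5
Total out = 20.75 + 912.1 + 7700 + 756.5 + 756.5 = 10150 mol.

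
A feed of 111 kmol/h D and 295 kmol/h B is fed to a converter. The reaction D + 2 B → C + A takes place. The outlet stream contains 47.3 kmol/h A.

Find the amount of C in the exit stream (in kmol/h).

For A: n = n₀ + 1ξ → 47.3 = 0 + 1ξ, giving ξ = 47.3 kmol/h.
Outlet amounts (n = n₀ + ν ξ):
  D: 111 − 1(47.3) = 63.7
  B: 295 − 2(47.3) = 200.4
  C: 0 + 1(47.3) = 47.3
  A: 0 + 1(47.3) = 47.3

47.3 kmol/h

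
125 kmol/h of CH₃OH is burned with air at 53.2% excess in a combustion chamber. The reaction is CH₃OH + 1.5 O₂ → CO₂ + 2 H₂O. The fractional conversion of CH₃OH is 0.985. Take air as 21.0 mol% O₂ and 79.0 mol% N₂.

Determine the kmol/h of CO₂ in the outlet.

Stoichiometric O₂ = 1.5 × 125 = 187.5 kmol/h; O₂ fed = 187.5 × 1.532 = 287.2 kmol/h.
N₂ fed = 287.2 × 79/21 = 1081 kmol/h.
Fuel reacted = 0.985 × 125 → ξ = 123.1 kmol/h.
Outlet (n = n₀ + ν ξ):
  CH₃OH: 125 − 1(123.1) = 1.875
  O₂: 287.2 − 1.5(123.1) = 102.6
  N₂: 1081 (inert)
  CO₂: 0 + 1(123.1) = 123.1
  H₂O: 0 + 2(123.1) = 246.2

123 kmol/h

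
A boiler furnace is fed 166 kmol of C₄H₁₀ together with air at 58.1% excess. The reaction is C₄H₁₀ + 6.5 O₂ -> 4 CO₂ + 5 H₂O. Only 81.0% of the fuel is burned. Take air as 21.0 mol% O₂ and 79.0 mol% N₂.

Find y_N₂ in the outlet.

Stoichiometric O₂ = 6.5 × 166 = 1079 kmol; O₂ fed = 1079 × 1.581 = 1706 kmol.
N₂ fed = 1706 × 79/21 = 6417 kmol.
Fuel reacted = 0.81 × 166 → ξ = 134.5 kmol.
Outlet (n = n₀ + ν ξ):
  C₄H₁₀: 166 − 1(134.5) = 31.54
  O₂: 1706 − 6.5(134.5) = 831.9
  N₂: 6417 (inert)
  CO₂: 0 + 4(134.5) = 537.8
  H₂O: 0 + 5(134.5) = 672.3
Total out = 8491 kmol; y_N₂ = 6417 / 8491 = 0.7558.

0.756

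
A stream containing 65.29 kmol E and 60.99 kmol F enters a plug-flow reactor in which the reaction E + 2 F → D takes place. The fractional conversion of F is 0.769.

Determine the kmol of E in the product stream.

41.8 kmol

F reacted = 0.769 × 60.99 = 46.9 kmol; ν_F = −2, so ξ = 46.9/2 = 23.45 kmol.
Outlet amounts (n = n₀ + ν ξ):
  E: 65.29 − 1(23.45) = 41.84
  F: 60.99 − 2(23.45) = 14.09
  D: 0 + 1(23.45) = 23.45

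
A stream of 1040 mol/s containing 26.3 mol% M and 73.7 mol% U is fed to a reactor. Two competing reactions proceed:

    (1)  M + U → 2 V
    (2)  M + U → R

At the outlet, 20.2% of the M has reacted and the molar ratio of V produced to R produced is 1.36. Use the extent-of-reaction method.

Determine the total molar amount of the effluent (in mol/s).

1010 mol/s

Conversion of M: M consumed = 0.202 × 273.5 = 55.25 mol/s = 1ξ₁ + 1ξ₂.
Selectivity: 2ξ₁ / (1ξ₂) = 1.36 → ξ₁ = 0.68 ξ₂.
Substitute: (1·0.68 + 1) ξ₂ = 55.25 → ξ₂ = 32.89 mol/s, ξ₁ = 22.36 mol/s.
Outlet amounts (n = n₀ + Σ ν·ξ):
  M: 273.5 − 1(22.36) − 1(32.89) = 218.3
  U: 766.5 − 1(22.36) − 1(32.89) = 711.2
  V: 0 + 2(22.36) = 44.73
  R: 0 + 1(32.89) = 32.89
Total out = 218.3 + 711.2 + 44.73 + 32.89 = 1007 mol/s.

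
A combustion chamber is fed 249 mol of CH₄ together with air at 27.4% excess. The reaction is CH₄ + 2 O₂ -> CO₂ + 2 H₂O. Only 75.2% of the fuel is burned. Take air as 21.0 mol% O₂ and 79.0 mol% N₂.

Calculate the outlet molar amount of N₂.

2390 mol

Stoichiometric O₂ = 2 × 249 = 498 mol; O₂ fed = 498 × 1.274 = 634.5 mol.
N₂ fed = 634.5 × 79/21 = 2387 mol.
Fuel reacted = 0.752 × 249 → ξ = 187.2 mol.
Outlet (n = n₀ + ν ξ):
  CH₄: 249 − 1(187.2) = 61.75
  O₂: 634.5 − 2(187.2) = 260
  N₂: 2387 (inert)
  CO₂: 0 + 1(187.2) = 187.2
  H₂O: 0 + 2(187.2) = 374.5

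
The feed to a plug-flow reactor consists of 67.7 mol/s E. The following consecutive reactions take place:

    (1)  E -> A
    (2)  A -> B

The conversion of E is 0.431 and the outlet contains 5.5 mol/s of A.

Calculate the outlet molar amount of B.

23.7 mol/s

Conversion of E: E consumed = 1ξ₁ = 0.431 × 67.7 → ξ₁ = 29.18 mol/s.
A balance: n_A = 0 + 1ξ₁ − 1ξ₂ = 5.5 → ξ₂ = (1·29.18 − 5.5)/1 = 23.68 mol/s.
Outlet amounts (n = n₀ + Σ ν·ξ):
  E: 67.7 − 1(29.18) = 38.52
  A: 0 + 1(29.18) − 1(23.68) = 5.5
  B: 0 + 1(23.68) = 23.68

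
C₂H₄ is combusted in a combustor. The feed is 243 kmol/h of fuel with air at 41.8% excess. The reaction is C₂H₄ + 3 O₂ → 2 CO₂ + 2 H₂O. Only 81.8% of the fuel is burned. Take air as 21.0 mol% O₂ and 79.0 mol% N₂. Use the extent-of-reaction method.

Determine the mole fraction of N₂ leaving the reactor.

Stoichiometric O₂ = 3 × 243 = 729 kmol/h; O₂ fed = 729 × 1.418 = 1034 kmol/h.
N₂ fed = 1034 × 79/21 = 3889 kmol/h.
Fuel reacted = 0.818 × 243 → ξ = 198.8 kmol/h.
Outlet (n = n₀ + ν ξ):
  C₂H₄: 243 − 1(198.8) = 44.23
  O₂: 1034 − 3(198.8) = 437.4
  N₂: 3889 (inert)
  CO₂: 0 + 2(198.8) = 397.5
  H₂O: 0 + 2(198.8) = 397.5
Total out = 5165 kmol/h; y_N₂ = 3889 / 5165 = 0.7528.

0.753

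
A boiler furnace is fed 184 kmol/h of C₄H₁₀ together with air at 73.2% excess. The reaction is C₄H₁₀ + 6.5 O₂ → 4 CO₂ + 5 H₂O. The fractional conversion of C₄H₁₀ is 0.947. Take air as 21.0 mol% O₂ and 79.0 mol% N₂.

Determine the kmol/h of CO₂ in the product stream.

697 kmol/h

Stoichiometric O₂ = 6.5 × 184 = 1196 kmol/h; O₂ fed = 1196 × 1.732 = 2071 kmol/h.
N₂ fed = 2071 × 79/21 = 7793 kmol/h.
Fuel reacted = 0.947 × 184 → ξ = 174.2 kmol/h.
Outlet (n = n₀ + ν ξ):
  C₄H₁₀: 184 − 1(174.2) = 9.752
  O₂: 2071 − 6.5(174.2) = 938.9
  N₂: 7793 (inert)
  CO₂: 0 + 4(174.2) = 697
  H₂O: 0 + 5(174.2) = 871.2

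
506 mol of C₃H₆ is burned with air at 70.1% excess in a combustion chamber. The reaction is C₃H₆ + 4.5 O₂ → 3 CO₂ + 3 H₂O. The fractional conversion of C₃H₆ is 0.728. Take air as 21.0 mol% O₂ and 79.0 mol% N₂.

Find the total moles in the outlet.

19100 mol

Stoichiometric O₂ = 4.5 × 506 = 2277 mol; O₂ fed = 2277 × 1.701 = 3873 mol.
N₂ fed = 3873 × 79/21 = 14570 mol.
Fuel reacted = 0.728 × 506 → ξ = 368.4 mol.
Outlet (n = n₀ + ν ξ):
  C₃H₆: 506 − 1(368.4) = 137.6
  O₂: 3873 − 4.5(368.4) = 2216
  N₂: 14570 (inert)
  CO₂: 0 + 3(368.4) = 1105
  H₂O: 0 + 3(368.4) = 1105
Total out = 137.6 + 2216 + 14570 + 1105 + 1105 = 19130 mol.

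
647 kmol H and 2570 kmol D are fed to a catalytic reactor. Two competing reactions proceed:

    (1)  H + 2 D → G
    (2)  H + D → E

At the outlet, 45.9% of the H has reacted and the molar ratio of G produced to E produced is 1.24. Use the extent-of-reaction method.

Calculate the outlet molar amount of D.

Conversion of H: H consumed = 0.459 × 647 = 297 kmol = 1ξ₁ + 1ξ₂.
Selectivity: 1ξ₁ / (1ξ₂) = 1.24 → ξ₁ = 1.24 ξ₂.
Substitute: (1·1.24 + 1) ξ₂ = 297 → ξ₂ = 132.6 kmol, ξ₁ = 164.4 kmol.
Outlet amounts (n = n₀ + Σ ν·ξ):
  H: 647 − 1(164.4) − 1(132.6) = 350
  D: 2570 − 2(164.4) − 1(132.6) = 2109
  G: 0 + 1(164.4) = 164.4
  E: 0 + 1(132.6) = 132.6

2110 kmol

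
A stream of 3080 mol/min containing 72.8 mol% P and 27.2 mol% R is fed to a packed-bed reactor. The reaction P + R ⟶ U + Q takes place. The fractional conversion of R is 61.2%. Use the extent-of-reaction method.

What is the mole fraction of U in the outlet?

R reacted = 0.612 × 837.8 = 512.7 mol/min; ν_R = −1, so ξ = 512.7/1 = 512.7 mol/min.
Outlet amounts (n = n₀ + ν ξ):
  P: 2242 − 1(512.7) = 1730
  R: 837.8 − 1(512.7) = 325.1
  U: 0 + 1(512.7) = 512.7
  Q: 0 + 1(512.7) = 512.7
Total out = 3080 mol/min; y_U = 512.7 / 3080 = 0.1665.

0.166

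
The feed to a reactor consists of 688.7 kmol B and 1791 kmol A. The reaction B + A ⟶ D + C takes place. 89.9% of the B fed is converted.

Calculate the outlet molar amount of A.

1170 kmol

B reacted = 0.899 × 688.7 = 619.1 kmol; ν_B = −1, so ξ = 619.1/1 = 619.1 kmol.
Outlet amounts (n = n₀ + ν ξ):
  B: 688.7 − 1(619.1) = 69.56
  A: 1791 − 1(619.1) = 1172
  D: 0 + 1(619.1) = 619.1
  C: 0 + 1(619.1) = 619.1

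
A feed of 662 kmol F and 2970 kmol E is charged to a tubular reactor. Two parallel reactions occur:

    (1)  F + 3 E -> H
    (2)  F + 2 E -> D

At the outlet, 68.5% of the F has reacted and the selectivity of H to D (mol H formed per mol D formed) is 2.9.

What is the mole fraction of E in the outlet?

0.723

Conversion of F: F consumed = 0.685 × 662 = 453.5 kmol = 1ξ₁ + 1ξ₂.
Selectivity: 1ξ₁ / (1ξ₂) = 2.9 → ξ₁ = 2.9 ξ₂.
Substitute: (1·2.9 + 1) ξ₂ = 453.5 → ξ₂ = 116.3 kmol, ξ₁ = 337.2 kmol.
Outlet amounts (n = n₀ + Σ ν·ξ):
  F: 662 − 1(337.2) − 1(116.3) = 208.5
  E: 2970 − 3(337.2) − 2(116.3) = 1726
  H: 0 + 1(337.2) = 337.2
  D: 0 + 1(116.3) = 116.3
Total out = 2388 kmol; y_E = 1726 / 2388 = 0.7228.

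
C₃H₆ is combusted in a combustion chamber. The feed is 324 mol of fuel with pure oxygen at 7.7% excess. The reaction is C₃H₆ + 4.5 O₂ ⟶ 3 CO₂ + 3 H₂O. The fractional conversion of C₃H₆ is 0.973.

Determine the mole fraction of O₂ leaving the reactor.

0.0739

Stoichiometric O₂ = 4.5 × 324 = 1458 mol; O₂ fed = 1458 × 1.077 = 1570 mol.
Fuel reacted = 0.973 × 324 → ξ = 315.3 mol.
Outlet (n = n₀ + ν ξ):
  C₃H₆: 324 − 1(315.3) = 8.748
  O₂: 1570 − 4.5(315.3) = 151.6
  CO₂: 0 + 3(315.3) = 945.8
  H₂O: 0 + 3(315.3) = 945.8
Total out = 2052 mol; y_O₂ = 151.6 / 2052 = 0.0739.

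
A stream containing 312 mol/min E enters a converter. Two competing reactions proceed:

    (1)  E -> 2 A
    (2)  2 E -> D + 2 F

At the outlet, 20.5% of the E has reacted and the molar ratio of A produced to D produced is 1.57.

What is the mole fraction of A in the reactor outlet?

0.102

Conversion of E: E consumed = 0.205 × 312 = 63.96 mol/min = 1ξ₁ + 2ξ₂.
Selectivity: 2ξ₁ / (1ξ₂) = 1.57 → ξ₁ = 0.785 ξ₂.
Substitute: (1·0.785 + 2) ξ₂ = 63.96 → ξ₂ = 22.97 mol/min, ξ₁ = 18.03 mol/min.
Outlet amounts (n = n₀ + Σ ν·ξ):
  E: 312 − 1(18.03) − 2(22.97) = 248
  A: 0 + 2(18.03) = 36.06
  D: 0 + 1(22.97) = 22.97
  F: 0 + 2(22.97) = 45.93
Total out = 353 mol/min; y_A = 36.06 / 353 = 0.1021.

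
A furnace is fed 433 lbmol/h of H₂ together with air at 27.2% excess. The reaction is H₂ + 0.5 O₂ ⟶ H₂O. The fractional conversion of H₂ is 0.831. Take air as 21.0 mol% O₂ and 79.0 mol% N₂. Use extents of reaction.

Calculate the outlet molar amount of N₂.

1040 lbmol/h

Stoichiometric O₂ = 0.5 × 433 = 216.5 lbmol/h; O₂ fed = 216.5 × 1.272 = 275.4 lbmol/h.
N₂ fed = 275.4 × 79/21 = 1036 lbmol/h.
Fuel reacted = 0.831 × 433 → ξ = 359.8 lbmol/h.
Outlet (n = n₀ + ν ξ):
  H₂: 433 − 1(359.8) = 73.18
  O₂: 275.4 − 0.5(359.8) = 95.48
  N₂: 1036 (inert)
  H₂O: 0 + 1(359.8) = 359.8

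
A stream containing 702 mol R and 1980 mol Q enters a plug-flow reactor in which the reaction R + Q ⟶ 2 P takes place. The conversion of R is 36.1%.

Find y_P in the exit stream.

R reacted = 0.361 × 702 = 253.4 mol; ν_R = −1, so ξ = 253.4/1 = 253.4 mol.
Outlet amounts (n = n₀ + ν ξ):
  R: 702 − 1(253.4) = 448.6
  Q: 1980 − 1(253.4) = 1727
  P: 0 + 2(253.4) = 506.8
Total out = 2682 mol; y_P = 506.8 / 2682 = 0.189.

0.189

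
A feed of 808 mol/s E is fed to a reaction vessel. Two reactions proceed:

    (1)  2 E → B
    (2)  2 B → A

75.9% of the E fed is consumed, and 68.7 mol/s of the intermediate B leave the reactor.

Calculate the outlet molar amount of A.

119 mol/s

Conversion of E: E consumed = 2ξ₁ = 0.759 × 808 → ξ₁ = 306.6 mol/s.
B balance: n_B = 0 + 1ξ₁ − 2ξ₂ = 68.7 → ξ₂ = (1·306.6 − 68.7)/2 = 119 mol/s.
Outlet amounts (n = n₀ + Σ ν·ξ):
  E: 808 − 2(306.6) = 194.7
  B: 0 + 1(306.6) − 2(119) = 68.7
  A: 0 + 1(119) = 119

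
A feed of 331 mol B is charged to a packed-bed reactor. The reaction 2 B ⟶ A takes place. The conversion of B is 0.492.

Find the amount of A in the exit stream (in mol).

81.4 mol

B reacted = 0.492 × 331 = 162.9 mol; ν_B = −2, so ξ = 162.9/2 = 81.43 mol.
Outlet amounts (n = n₀ + ν ξ):
  B: 331 − 2(81.43) = 168.1
  A: 0 + 1(81.43) = 81.43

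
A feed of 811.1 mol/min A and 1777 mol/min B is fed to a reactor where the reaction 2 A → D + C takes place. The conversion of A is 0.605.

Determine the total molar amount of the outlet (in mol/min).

2590 mol/min

A reacted = 0.605 × 811.1 = 490.7 mol/min; ν_A = −2, so ξ = 490.7/2 = 245.4 mol/min.
Outlet amounts (n = n₀ + ν ξ):
  A: 811.1 − 2(245.4) = 320.4
  D: 0 + 1(245.4) = 245.4
  C: 0 + 1(245.4) = 245.4
  B: 1777 (inert)
Total out = 320.4 + 245.4 + 245.4 + 1777 = 2588 mol/min.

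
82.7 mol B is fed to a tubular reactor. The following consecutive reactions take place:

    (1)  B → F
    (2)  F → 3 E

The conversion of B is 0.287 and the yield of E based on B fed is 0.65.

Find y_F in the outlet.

Conversion of B: B consumed = 1ξ₁ = 0.287 × 82.7 → ξ₁ = 23.73 mol.
Yield of E: 3ξ₂ / 82.7 = 0.65 → ξ₂ = 17.92 mol.
Outlet amounts (n = n₀ + Σ ν·ξ):
  B: 82.7 − 1(23.73) = 58.97
  F: 0 + 1(23.73) − 1(17.92) = 5.817
  E: 0 + 3(17.92) = 53.75
Total out = 118.5 mol; y_F = 5.817 / 118.5 = 0.04907.

0.0491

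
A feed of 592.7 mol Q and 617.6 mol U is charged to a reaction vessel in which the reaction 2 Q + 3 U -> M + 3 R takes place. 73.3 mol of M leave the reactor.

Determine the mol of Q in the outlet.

446 mol

For M: n = n₀ + 1ξ → 73.3 = 0 + 1ξ, giving ξ = 73.3 mol.
Outlet amounts (n = n₀ + ν ξ):
  Q: 592.7 − 2(73.3) = 446.1
  U: 617.6 − 3(73.3) = 397.7
  M: 0 + 1(73.3) = 73.3
  R: 0 + 3(73.3) = 219.9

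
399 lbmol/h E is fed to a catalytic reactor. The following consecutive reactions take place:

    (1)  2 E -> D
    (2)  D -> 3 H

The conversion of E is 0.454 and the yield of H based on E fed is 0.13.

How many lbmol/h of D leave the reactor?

73.3 lbmol/h

Conversion of E: E consumed = 2ξ₁ = 0.454 × 399 → ξ₁ = 90.57 lbmol/h.
Yield of H: 3ξ₂ / 399 = 0.13 → ξ₂ = 17.29 lbmol/h.
Outlet amounts (n = n₀ + Σ ν·ξ):
  E: 399 − 2(90.57) = 217.9
  D: 0 + 1(90.57) − 1(17.29) = 73.28
  H: 0 + 3(17.29) = 51.87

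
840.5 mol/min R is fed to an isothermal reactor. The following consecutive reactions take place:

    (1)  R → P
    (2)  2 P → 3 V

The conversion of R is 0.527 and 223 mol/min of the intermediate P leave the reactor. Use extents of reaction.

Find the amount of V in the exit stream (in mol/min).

Conversion of R: R consumed = 1ξ₁ = 0.527 × 840.5 → ξ₁ = 442.9 mol/min.
P balance: n_P = 0 + 1ξ₁ − 2ξ₂ = 223 → ξ₂ = (1·442.9 − 223)/2 = 110 mol/min.
Outlet amounts (n = n₀ + Σ ν·ξ):
  R: 840.5 − 1(442.9) = 397.6
  P: 0 + 1(442.9) − 2(110) = 223
  V: 0 + 3(110) = 329.9

330 mol/min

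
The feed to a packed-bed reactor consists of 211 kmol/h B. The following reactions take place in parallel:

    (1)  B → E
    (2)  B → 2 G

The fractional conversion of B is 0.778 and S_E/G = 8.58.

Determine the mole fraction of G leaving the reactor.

0.0822

Conversion of B: B consumed = 0.778 × 211 = 164.2 kmol/h = 1ξ₁ + 1ξ₂.
Selectivity: 1ξ₁ / (2ξ₂) = 8.58 → ξ₁ = 17.16 ξ₂.
Substitute: (1·17.16 + 1) ξ₂ = 164.2 → ξ₂ = 9.04 kmol/h, ξ₁ = 155.1 kmol/h.
Outlet amounts (n = n₀ + Σ ν·ξ):
  B: 211 − 1(155.1) − 1(9.04) = 46.84
  E: 0 + 1(155.1) = 155.1
  G: 0 + 2(9.04) = 18.08
Total out = 220 kmol/h; y_G = 18.08 / 220 = 0.08216.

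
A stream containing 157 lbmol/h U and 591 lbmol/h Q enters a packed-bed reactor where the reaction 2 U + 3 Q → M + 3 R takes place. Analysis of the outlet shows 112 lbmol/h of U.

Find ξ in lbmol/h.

For U: n = n₀ − 2ξ → 112 = 157 − 2ξ, giving ξ = 22.5 lbmol/h.
Outlet amounts (n = n₀ + ν ξ):
  U: 157 − 2(22.5) = 112
  Q: 591 − 3(22.5) = 523.5
  M: 0 + 1(22.5) = 22.5
  R: 0 + 3(22.5) = 67.5

ξ = 22.5 lbmol/h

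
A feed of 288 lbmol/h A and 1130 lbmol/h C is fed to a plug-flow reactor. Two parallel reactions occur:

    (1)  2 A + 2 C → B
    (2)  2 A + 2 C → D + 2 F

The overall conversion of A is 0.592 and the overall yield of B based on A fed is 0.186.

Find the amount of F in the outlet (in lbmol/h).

Yield of B: 1ξ₁ / 288 = 0.186 → ξ₁ = 53.57 lbmol/h.
Conversion of A: 2ξ₁ + 2ξ₂ = 0.592 × 288 = 170.5 → ξ₂ = 31.68 lbmol/h.
Outlet amounts (n = n₀ + Σ ν·ξ):
  A: 288 − 2(53.57) − 2(31.68) = 117.5
  C: 1130 − 2(53.57) − 2(31.68) = 959.5
  B: 0 + 1(53.57) = 53.57
  D: 0 + 1(31.68) = 31.68
  F: 0 + 2(31.68) = 63.36

63.4 lbmol/h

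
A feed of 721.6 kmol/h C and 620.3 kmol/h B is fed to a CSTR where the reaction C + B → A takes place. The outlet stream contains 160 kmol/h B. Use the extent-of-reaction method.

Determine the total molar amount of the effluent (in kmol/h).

For B: n = n₀ − 1ξ → 160 = 620.3 − 1ξ, giving ξ = 460.3 kmol/h.
Outlet amounts (n = n₀ + ν ξ):
  C: 721.6 − 1(460.3) = 261.3
  B: 620.3 − 1(460.3) = 160
  A: 0 + 1(460.3) = 460.3
Total out = 261.3 + 160 + 460.3 = 881.6 kmol/h.

882 kmol/h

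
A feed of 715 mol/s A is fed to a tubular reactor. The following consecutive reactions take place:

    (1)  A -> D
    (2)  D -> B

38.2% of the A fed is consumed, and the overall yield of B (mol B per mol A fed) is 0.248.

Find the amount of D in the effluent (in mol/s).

95.8 mol/s

Conversion of A: A consumed = 1ξ₁ = 0.382 × 715 → ξ₁ = 273.1 mol/s.
Yield of B: 1ξ₂ / 715 = 0.248 → ξ₂ = 177.3 mol/s.
Outlet amounts (n = n₀ + Σ ν·ξ):
  A: 715 − 1(273.1) = 441.9
  D: 0 + 1(273.1) − 1(177.3) = 95.81
  B: 0 + 1(177.3) = 177.3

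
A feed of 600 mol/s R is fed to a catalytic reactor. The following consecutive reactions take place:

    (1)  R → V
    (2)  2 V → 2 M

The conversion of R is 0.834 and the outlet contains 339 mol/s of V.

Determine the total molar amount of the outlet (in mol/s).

600 mol/s

Conversion of R: R consumed = 1ξ₁ = 0.834 × 600 → ξ₁ = 500.4 mol/s.
V balance: n_V = 0 + 1ξ₁ − 2ξ₂ = 339 → ξ₂ = (1·500.4 − 339)/2 = 80.7 mol/s.
Outlet amounts (n = n₀ + Σ ν·ξ):
  R: 600 − 1(500.4) = 99.6
  V: 0 + 1(500.4) − 2(80.7) = 339
  M: 0 + 2(80.7) = 161.4
Total out = 99.6 + 339 + 161.4 = 600 mol/s.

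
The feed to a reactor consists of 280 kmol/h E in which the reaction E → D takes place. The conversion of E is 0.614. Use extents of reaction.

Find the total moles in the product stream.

E reacted = 0.614 × 280 = 171.9 kmol/h; ν_E = −1, so ξ = 171.9/1 = 171.9 kmol/h.
Outlet amounts (n = n₀ + ν ξ):
  E: 280 − 1(171.9) = 108.1
  D: 0 + 1(171.9) = 171.9
Total out = 108.1 + 171.9 = 280 kmol/h.

280 kmol/h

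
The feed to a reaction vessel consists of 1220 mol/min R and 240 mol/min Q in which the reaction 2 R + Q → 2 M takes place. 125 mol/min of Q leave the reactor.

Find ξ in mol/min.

For Q: n = n₀ − 1ξ → 125 = 240 − 1ξ, giving ξ = 115 mol/min.
Outlet amounts (n = n₀ + ν ξ):
  R: 1220 − 2(115) = 990
  Q: 240 − 1(115) = 125
  M: 0 + 2(115) = 230

ξ = 115 mol/min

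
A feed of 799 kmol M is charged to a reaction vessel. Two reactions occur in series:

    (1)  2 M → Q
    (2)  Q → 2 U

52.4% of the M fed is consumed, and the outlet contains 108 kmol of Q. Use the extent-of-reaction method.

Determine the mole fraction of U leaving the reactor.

Conversion of M: M consumed = 2ξ₁ = 0.524 × 799 → ξ₁ = 209.3 kmol.
Q balance: n_Q = 0 + 1ξ₁ − 1ξ₂ = 108 → ξ₂ = (1·209.3 − 108)/1 = 101.3 kmol.
Outlet amounts (n = n₀ + Σ ν·ξ):
  M: 799 − 2(209.3) = 380.3
  Q: 0 + 1(209.3) − 1(101.3) = 108
  U: 0 + 2(101.3) = 202.7
Total out = 691 kmol; y_U = 202.7 / 691 = 0.2933.

0.293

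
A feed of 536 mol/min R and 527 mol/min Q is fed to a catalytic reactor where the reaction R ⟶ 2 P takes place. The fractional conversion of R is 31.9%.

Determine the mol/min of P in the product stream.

R reacted = 0.319 × 536 = 171 mol/min; ν_R = −1, so ξ = 171/1 = 171 mol/min.
Outlet amounts (n = n₀ + ν ξ):
  R: 536 − 1(171) = 365
  P: 0 + 2(171) = 342
  Q: 527 (inert)

342 mol/min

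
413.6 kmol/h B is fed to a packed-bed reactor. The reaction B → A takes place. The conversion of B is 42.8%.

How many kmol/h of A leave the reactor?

B reacted = 0.428 × 413.6 = 177 kmol/h; ν_B = −1, so ξ = 177/1 = 177 kmol/h.
Outlet amounts (n = n₀ + ν ξ):
  B: 413.6 − 1(177) = 236.6
  A: 0 + 1(177) = 177

177 kmol/h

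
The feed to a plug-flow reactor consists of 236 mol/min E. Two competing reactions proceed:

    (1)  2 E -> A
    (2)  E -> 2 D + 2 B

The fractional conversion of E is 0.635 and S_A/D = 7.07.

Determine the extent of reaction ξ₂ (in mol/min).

Conversion of E: E consumed = 0.635 × 236 = 149.9 mol/min = 2ξ₁ + 1ξ₂.
Selectivity: 1ξ₁ / (2ξ₂) = 7.07 → ξ₁ = 14.14 ξ₂.
Substitute: (2·14.14 + 1) ξ₂ = 149.9 → ξ₂ = 5.118 mol/min, ξ₁ = 72.37 mol/min.
Outlet amounts (n = n₀ + Σ ν·ξ):
  E: 236 − 2(72.37) − 1(5.118) = 86.14
  A: 0 + 1(72.37) = 72.37
  D: 0 + 2(5.118) = 10.24
  B: 0 + 2(5.118) = 10.24

ξ₂ = 5.12 mol/min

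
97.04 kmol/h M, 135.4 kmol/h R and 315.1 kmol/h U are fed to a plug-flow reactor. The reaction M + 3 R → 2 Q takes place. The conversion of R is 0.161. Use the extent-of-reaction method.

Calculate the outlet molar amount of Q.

R reacted = 0.161 × 135.4 = 21.8 kmol/h; ν_R = −3, so ξ = 21.8/3 = 7.266 kmol/h.
Outlet amounts (n = n₀ + ν ξ):
  M: 97.04 − 1(7.266) = 89.77
  R: 135.4 − 3(7.266) = 113.6
  Q: 0 + 2(7.266) = 14.53
  U: 315.1 (inert)

14.5 kmol/h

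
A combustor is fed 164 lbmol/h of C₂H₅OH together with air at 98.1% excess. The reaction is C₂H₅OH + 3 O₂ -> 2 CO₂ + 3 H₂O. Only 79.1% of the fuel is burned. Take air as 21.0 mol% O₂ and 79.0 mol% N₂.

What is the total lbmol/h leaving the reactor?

4930 lbmol/h

Stoichiometric O₂ = 3 × 164 = 492 lbmol/h; O₂ fed = 492 × 1.981 = 974.7 lbmol/h.
N₂ fed = 974.7 × 79/21 = 3667 lbmol/h.
Fuel reacted = 0.791 × 164 → ξ = 129.7 lbmol/h.
Outlet (n = n₀ + ν ξ):
  C₂H₅OH: 164 − 1(129.7) = 34.28
  O₂: 974.7 − 3(129.7) = 585.5
  N₂: 3667 (inert)
  CO₂: 0 + 2(129.7) = 259.4
  H₂O: 0 + 3(129.7) = 389.2
Total out = 34.28 + 585.5 + 3667 + 259.4 + 389.2 = 4935 lbmol/h.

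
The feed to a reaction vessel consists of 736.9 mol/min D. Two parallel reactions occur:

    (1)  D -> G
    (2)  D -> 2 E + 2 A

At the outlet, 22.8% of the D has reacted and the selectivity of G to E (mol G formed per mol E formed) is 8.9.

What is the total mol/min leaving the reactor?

764 mol/min

Conversion of D: D consumed = 0.228 × 736.9 = 168 mol/min = 1ξ₁ + 1ξ₂.
Selectivity: 1ξ₁ / (2ξ₂) = 8.9 → ξ₁ = 17.8 ξ₂.
Substitute: (1·17.8 + 1) ξ₂ = 168 → ξ₂ = 8.937 mol/min, ξ₁ = 159.1 mol/min.
Outlet amounts (n = n₀ + Σ ν·ξ):
  D: 736.9 − 1(159.1) − 1(8.937) = 568.9
  G: 0 + 1(159.1) = 159.1
  E: 0 + 2(8.937) = 17.87
  A: 0 + 2(8.937) = 17.87
Total out = 568.9 + 159.1 + 17.87 + 17.87 = 763.7 mol/min.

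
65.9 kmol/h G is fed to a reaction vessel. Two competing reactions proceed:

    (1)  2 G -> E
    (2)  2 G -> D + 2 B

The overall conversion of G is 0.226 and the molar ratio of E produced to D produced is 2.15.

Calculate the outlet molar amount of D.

2.36 kmol/h

Conversion of G: G consumed = 0.226 × 65.9 = 14.89 kmol/h = 2ξ₁ + 2ξ₂.
Selectivity: 1ξ₁ / (1ξ₂) = 2.15 → ξ₁ = 2.15 ξ₂.
Substitute: (2·2.15 + 2) ξ₂ = 14.89 → ξ₂ = 2.364 kmol/h, ξ₁ = 5.083 kmol/h.
Outlet amounts (n = n₀ + Σ ν·ξ):
  G: 65.9 − 2(5.083) − 2(2.364) = 51.01
  E: 0 + 1(5.083) = 5.083
  D: 0 + 1(2.364) = 2.364
  B: 0 + 2(2.364) = 4.728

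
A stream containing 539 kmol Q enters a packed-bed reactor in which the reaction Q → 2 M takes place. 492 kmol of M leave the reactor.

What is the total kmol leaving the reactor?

785 kmol

For M: n = n₀ + 2ξ → 492 = 0 + 2ξ, giving ξ = 246 kmol.
Outlet amounts (n = n₀ + ν ξ):
  Q: 539 − 1(246) = 293
  M: 0 + 2(246) = 492
Total out = 293 + 492 = 785 kmol.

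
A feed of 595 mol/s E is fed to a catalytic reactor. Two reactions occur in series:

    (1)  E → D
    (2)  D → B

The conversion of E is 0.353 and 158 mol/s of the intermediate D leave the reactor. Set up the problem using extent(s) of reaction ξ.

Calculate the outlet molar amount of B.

52 mol/s

Conversion of E: E consumed = 1ξ₁ = 0.353 × 595 → ξ₁ = 210 mol/s.
D balance: n_D = 0 + 1ξ₁ − 1ξ₂ = 158 → ξ₂ = (1·210 − 158)/1 = 52.03 mol/s.
Outlet amounts (n = n₀ + Σ ν·ξ):
  E: 595 − 1(210) = 385
  D: 0 + 1(210) − 1(52.03) = 158
  B: 0 + 1(52.03) = 52.03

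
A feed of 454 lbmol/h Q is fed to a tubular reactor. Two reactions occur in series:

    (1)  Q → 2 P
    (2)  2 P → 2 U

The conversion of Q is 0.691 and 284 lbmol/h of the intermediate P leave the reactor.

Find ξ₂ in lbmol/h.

Conversion of Q: Q consumed = 1ξ₁ = 0.691 × 454 → ξ₁ = 313.7 lbmol/h.
P balance: n_P = 0 + 2ξ₁ − 2ξ₂ = 284 → ξ₂ = (2·313.7 − 284)/2 = 171.7 lbmol/h.
Outlet amounts (n = n₀ + Σ ν·ξ):
  Q: 454 − 1(313.7) = 140.3
  P: 0 + 2(313.7) − 2(171.7) = 284
  U: 0 + 2(171.7) = 343.4

ξ₂ = 172 lbmol/h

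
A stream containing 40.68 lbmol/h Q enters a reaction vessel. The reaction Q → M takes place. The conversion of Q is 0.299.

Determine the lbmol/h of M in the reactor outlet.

Q reacted = 0.299 × 40.68 = 12.16 lbmol/h; ν_Q = −1, so ξ = 12.16/1 = 12.16 lbmol/h.
Outlet amounts (n = n₀ + ν ξ):
  Q: 40.68 − 1(12.16) = 28.52
  M: 0 + 1(12.16) = 12.16

12.2 lbmol/h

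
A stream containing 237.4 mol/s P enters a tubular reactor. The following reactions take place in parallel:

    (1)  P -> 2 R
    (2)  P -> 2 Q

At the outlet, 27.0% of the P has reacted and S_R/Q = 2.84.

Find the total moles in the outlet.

Conversion of P: P consumed = 0.27 × 237.4 = 64.1 mol/s = 1ξ₁ + 1ξ₂.
Selectivity: 2ξ₁ / (2ξ₂) = 2.84 → ξ₁ = 2.84 ξ₂.
Substitute: (1·2.84 + 1) ξ₂ = 64.1 → ξ₂ = 16.69 mol/s, ξ₁ = 47.41 mol/s.
Outlet amounts (n = n₀ + Σ ν·ξ):
  P: 237.4 − 1(47.41) − 1(16.69) = 173.3
  R: 0 + 2(47.41) = 94.81
  Q: 0 + 2(16.69) = 33.38
Total out = 173.3 + 94.81 + 33.38 = 301.5 mol/s.

301 mol/s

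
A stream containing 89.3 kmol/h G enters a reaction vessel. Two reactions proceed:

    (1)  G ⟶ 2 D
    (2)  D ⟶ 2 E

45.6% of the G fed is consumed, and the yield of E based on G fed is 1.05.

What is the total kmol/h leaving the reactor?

Conversion of G: G consumed = 1ξ₁ = 0.456 × 89.3 → ξ₁ = 40.72 kmol/h.
Yield of E: 2ξ₂ / 89.3 = 1.05 → ξ₂ = 46.88 kmol/h.
Outlet amounts (n = n₀ + Σ ν·ξ):
  G: 89.3 − 1(40.72) = 48.58
  D: 0 + 2(40.72) − 1(46.88) = 34.56
  E: 0 + 2(46.88) = 93.77
Total out = 48.58 + 34.56 + 93.77 = 176.9 kmol/h.

177 kmol/h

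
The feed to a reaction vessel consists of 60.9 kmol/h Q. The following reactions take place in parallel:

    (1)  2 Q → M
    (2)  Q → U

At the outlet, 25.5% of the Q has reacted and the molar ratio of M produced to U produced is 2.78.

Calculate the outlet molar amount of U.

Conversion of Q: Q consumed = 0.255 × 60.9 = 15.53 kmol/h = 2ξ₁ + 1ξ₂.
Selectivity: 1ξ₁ / (1ξ₂) = 2.78 → ξ₁ = 2.78 ξ₂.
Substitute: (2·2.78 + 1) ξ₂ = 15.53 → ξ₂ = 2.367 kmol/h, ξ₁ = 6.581 kmol/h.
Outlet amounts (n = n₀ + Σ ν·ξ):
  Q: 60.9 − 2(6.581) − 1(2.367) = 45.37
  M: 0 + 1(6.581) = 6.581
  U: 0 + 1(2.367) = 2.367

2.37 kmol/h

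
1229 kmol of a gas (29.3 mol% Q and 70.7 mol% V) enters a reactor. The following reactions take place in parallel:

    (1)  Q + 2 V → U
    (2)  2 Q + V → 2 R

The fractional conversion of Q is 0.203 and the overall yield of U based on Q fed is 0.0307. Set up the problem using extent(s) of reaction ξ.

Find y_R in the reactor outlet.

0.0528

Yield of U: 1ξ₁ / 360.1 = 0.0307 → ξ₁ = 11.05 kmol.
Conversion of Q: 1ξ₁ + 2ξ₂ = 0.203 × 360.1 = 73.1 → ξ₂ = 31.02 kmol.
Outlet amounts (n = n₀ + Σ ν·ξ):
  Q: 360.1 − 1(11.05) − 2(31.02) = 287
  V: 868.9 − 2(11.05) − 1(31.02) = 815.8
  U: 0 + 1(11.05) = 11.05
  R: 0 + 2(31.02) = 62.04
Total out = 1176 kmol; y_R = 62.04 / 1176 = 0.05277.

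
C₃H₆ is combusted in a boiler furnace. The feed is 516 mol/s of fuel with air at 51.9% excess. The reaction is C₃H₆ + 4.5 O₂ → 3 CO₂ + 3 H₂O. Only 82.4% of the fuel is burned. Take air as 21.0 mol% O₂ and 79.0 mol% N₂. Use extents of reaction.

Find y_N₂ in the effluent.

0.757

Stoichiometric O₂ = 4.5 × 516 = 2322 mol/s; O₂ fed = 2322 × 1.519 = 3527 mol/s.
N₂ fed = 3527 × 79/21 = 13270 mol/s.
Fuel reacted = 0.824 × 516 → ξ = 425.2 mol/s.
Outlet (n = n₀ + ν ξ):
  C₃H₆: 516 − 1(425.2) = 90.82
  O₂: 3527 − 4.5(425.2) = 1614
  N₂: 13270 (inert)
  CO₂: 0 + 3(425.2) = 1276
  H₂O: 0 + 3(425.2) = 1276
Total out = 17520 mol/s; y_N₂ = 13270 / 17520 = 0.7572.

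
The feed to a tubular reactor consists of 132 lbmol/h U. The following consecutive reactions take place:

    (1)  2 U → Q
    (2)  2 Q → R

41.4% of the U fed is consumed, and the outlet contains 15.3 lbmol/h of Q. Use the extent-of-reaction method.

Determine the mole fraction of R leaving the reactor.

0.0609

Conversion of U: U consumed = 2ξ₁ = 0.414 × 132 → ξ₁ = 27.32 lbmol/h.
Q balance: n_Q = 0 + 1ξ₁ − 2ξ₂ = 15.3 → ξ₂ = (1·27.32 − 15.3)/2 = 6.012 lbmol/h.
Outlet amounts (n = n₀ + Σ ν·ξ):
  U: 132 − 2(27.32) = 77.35
  Q: 0 + 1(27.32) − 2(6.012) = 15.3
  R: 0 + 1(6.012) = 6.012
Total out = 98.66 lbmol/h; y_R = 6.012 / 98.66 = 0.06093.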